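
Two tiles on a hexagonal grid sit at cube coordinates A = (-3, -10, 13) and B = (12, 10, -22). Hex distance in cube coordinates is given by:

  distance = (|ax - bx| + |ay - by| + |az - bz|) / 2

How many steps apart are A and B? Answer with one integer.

|ax - bx| = |-3 - 12| = 15
|ay - by| = |-10 - 10| = 20
|az - bz| = |13 - (-22)| = 35
distance = (15 + 20 + 35) / 2 = 70 / 2 = 35

Answer: 35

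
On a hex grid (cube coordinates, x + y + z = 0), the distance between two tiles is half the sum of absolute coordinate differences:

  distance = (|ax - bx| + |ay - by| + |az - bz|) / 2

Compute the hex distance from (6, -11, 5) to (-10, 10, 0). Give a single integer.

Answer: 21

Derivation:
|ax - bx| = |6 - (-10)| = 16
|ay - by| = |-11 - 10| = 21
|az - bz| = |5 - 0| = 5
distance = (16 + 21 + 5) / 2 = 42 / 2 = 21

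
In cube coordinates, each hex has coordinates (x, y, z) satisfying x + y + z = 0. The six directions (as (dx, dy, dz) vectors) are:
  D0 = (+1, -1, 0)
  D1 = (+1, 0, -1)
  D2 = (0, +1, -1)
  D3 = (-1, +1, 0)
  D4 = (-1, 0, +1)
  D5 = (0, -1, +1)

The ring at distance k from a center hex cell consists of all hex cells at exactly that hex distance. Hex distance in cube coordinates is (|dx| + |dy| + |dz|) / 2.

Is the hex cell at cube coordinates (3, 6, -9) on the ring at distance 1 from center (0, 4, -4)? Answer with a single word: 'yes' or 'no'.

Answer: no

Derivation:
|px - cx| = |3 - 0| = 3
|py - cy| = |6 - 4| = 2
|pz - cz| = |-9 - (-4)| = 5
distance = (3+2+5)/2 = 10/2 = 5
radius = 1; distance != radius -> no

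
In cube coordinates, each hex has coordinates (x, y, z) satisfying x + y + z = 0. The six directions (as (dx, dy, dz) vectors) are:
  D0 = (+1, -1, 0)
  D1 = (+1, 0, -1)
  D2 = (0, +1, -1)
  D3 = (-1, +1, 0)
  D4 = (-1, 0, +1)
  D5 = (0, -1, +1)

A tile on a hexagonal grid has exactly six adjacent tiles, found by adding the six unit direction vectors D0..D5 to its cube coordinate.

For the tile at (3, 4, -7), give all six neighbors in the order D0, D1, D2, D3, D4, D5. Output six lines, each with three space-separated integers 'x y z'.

Answer: 4 3 -7
4 4 -8
3 5 -8
2 5 -7
2 4 -6
3 3 -6

Derivation:
Center: (3, 4, -7). Add each direction:
  D0: (3, 4, -7) + (1, -1, 0) = (4, 3, -7)
  D1: (3, 4, -7) + (1, 0, -1) = (4, 4, -8)
  D2: (3, 4, -7) + (0, 1, -1) = (3, 5, -8)
  D3: (3, 4, -7) + (-1, 1, 0) = (2, 5, -7)
  D4: (3, 4, -7) + (-1, 0, 1) = (2, 4, -6)
  D5: (3, 4, -7) + (0, -1, 1) = (3, 3, -6)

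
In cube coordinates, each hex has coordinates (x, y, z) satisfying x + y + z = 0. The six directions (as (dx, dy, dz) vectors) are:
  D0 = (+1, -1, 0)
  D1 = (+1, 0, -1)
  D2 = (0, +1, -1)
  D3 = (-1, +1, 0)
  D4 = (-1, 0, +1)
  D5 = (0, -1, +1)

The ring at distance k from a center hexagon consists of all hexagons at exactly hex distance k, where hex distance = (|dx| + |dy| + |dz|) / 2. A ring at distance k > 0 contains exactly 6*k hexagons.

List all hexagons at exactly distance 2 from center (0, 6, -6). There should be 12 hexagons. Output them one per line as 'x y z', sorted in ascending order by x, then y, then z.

Answer: -2 6 -4
-2 7 -5
-2 8 -6
-1 5 -4
-1 8 -7
0 4 -4
0 8 -8
1 4 -5
1 7 -8
2 4 -6
2 5 -7
2 6 -8

Derivation:
Walk ring at distance 2 from (0, 6, -6):
Start at center + D4*2 = (-2, 6, -4)
  hex 0: (-2, 6, -4)
  hex 1: (-1, 5, -4)
  hex 2: (0, 4, -4)
  hex 3: (1, 4, -5)
  hex 4: (2, 4, -6)
  hex 5: (2, 5, -7)
  hex 6: (2, 6, -8)
  hex 7: (1, 7, -8)
  hex 8: (0, 8, -8)
  hex 9: (-1, 8, -7)
  hex 10: (-2, 8, -6)
  hex 11: (-2, 7, -5)
Sorted: 12 hexes.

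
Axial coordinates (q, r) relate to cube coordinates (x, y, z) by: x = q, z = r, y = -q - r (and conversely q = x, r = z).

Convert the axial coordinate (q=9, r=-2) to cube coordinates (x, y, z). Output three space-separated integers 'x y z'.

Answer: 9 -7 -2

Derivation:
x = q = 9
z = r = -2
y = -x - z = -(9) - (-2) = -7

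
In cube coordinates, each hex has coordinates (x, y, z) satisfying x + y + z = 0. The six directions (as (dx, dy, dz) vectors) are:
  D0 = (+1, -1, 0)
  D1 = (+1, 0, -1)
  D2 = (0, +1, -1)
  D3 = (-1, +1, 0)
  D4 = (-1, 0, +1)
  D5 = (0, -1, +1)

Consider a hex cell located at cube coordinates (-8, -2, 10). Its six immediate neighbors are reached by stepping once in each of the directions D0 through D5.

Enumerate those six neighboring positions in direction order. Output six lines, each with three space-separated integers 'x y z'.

Center: (-8, -2, 10). Add each direction:
  D0: (-8, -2, 10) + (1, -1, 0) = (-7, -3, 10)
  D1: (-8, -2, 10) + (1, 0, -1) = (-7, -2, 9)
  D2: (-8, -2, 10) + (0, 1, -1) = (-8, -1, 9)
  D3: (-8, -2, 10) + (-1, 1, 0) = (-9, -1, 10)
  D4: (-8, -2, 10) + (-1, 0, 1) = (-9, -2, 11)
  D5: (-8, -2, 10) + (0, -1, 1) = (-8, -3, 11)

Answer: -7 -3 10
-7 -2 9
-8 -1 9
-9 -1 10
-9 -2 11
-8 -3 11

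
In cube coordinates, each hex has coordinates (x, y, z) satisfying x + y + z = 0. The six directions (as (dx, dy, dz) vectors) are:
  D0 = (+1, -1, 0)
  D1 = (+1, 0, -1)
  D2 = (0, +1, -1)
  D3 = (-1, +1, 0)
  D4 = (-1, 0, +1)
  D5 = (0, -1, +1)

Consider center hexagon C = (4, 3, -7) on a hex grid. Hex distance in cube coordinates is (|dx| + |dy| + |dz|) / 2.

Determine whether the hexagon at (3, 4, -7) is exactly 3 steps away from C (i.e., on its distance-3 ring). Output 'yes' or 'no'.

Answer: no

Derivation:
|px - cx| = |3 - 4| = 1
|py - cy| = |4 - 3| = 1
|pz - cz| = |-7 - (-7)| = 0
distance = (1+1+0)/2 = 2/2 = 1
radius = 3; distance != radius -> no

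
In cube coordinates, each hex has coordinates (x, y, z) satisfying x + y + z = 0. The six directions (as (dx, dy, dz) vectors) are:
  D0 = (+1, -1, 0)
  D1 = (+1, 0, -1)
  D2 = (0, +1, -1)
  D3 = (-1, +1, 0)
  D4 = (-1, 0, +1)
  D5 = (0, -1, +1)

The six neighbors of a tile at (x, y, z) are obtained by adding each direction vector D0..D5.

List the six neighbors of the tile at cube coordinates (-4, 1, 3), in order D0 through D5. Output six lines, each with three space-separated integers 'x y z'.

Answer: -3 0 3
-3 1 2
-4 2 2
-5 2 3
-5 1 4
-4 0 4

Derivation:
Center: (-4, 1, 3). Add each direction:
  D0: (-4, 1, 3) + (1, -1, 0) = (-3, 0, 3)
  D1: (-4, 1, 3) + (1, 0, -1) = (-3, 1, 2)
  D2: (-4, 1, 3) + (0, 1, -1) = (-4, 2, 2)
  D3: (-4, 1, 3) + (-1, 1, 0) = (-5, 2, 3)
  D4: (-4, 1, 3) + (-1, 0, 1) = (-5, 1, 4)
  D5: (-4, 1, 3) + (0, -1, 1) = (-4, 0, 4)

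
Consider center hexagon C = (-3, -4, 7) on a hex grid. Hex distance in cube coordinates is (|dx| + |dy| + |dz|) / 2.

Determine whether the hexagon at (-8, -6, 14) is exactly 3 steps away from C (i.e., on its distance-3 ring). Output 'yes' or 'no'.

Answer: no

Derivation:
|px - cx| = |-8 - (-3)| = 5
|py - cy| = |-6 - (-4)| = 2
|pz - cz| = |14 - 7| = 7
distance = (5+2+7)/2 = 14/2 = 7
radius = 3; distance != radius -> no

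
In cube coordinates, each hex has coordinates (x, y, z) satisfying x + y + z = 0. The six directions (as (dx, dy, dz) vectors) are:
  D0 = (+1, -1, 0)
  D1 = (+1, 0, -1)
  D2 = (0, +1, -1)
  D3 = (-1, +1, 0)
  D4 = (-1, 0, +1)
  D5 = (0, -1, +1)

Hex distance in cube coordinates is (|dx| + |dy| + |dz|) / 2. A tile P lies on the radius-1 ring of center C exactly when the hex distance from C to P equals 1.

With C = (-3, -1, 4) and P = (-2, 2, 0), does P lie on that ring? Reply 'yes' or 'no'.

Answer: no

Derivation:
|px - cx| = |-2 - (-3)| = 1
|py - cy| = |2 - (-1)| = 3
|pz - cz| = |0 - 4| = 4
distance = (1+3+4)/2 = 8/2 = 4
radius = 1; distance != radius -> no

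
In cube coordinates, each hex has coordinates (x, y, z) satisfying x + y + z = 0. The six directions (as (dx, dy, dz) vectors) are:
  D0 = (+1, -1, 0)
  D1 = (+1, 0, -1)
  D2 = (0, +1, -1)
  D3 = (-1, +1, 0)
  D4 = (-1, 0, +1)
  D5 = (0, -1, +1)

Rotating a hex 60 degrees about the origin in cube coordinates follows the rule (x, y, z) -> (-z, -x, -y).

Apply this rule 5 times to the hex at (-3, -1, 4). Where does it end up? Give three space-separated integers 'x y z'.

Start: (-3, -1, 4)
Step 1: (-3, -1, 4) -> (-(4), -(-3), -(-1)) = (-4, 3, 1)
Step 2: (-4, 3, 1) -> (-(1), -(-4), -(3)) = (-1, 4, -3)
Step 3: (-1, 4, -3) -> (-(-3), -(-1), -(4)) = (3, 1, -4)
Step 4: (3, 1, -4) -> (-(-4), -(3), -(1)) = (4, -3, -1)
Step 5: (4, -3, -1) -> (-(-1), -(4), -(-3)) = (1, -4, 3)

Answer: 1 -4 3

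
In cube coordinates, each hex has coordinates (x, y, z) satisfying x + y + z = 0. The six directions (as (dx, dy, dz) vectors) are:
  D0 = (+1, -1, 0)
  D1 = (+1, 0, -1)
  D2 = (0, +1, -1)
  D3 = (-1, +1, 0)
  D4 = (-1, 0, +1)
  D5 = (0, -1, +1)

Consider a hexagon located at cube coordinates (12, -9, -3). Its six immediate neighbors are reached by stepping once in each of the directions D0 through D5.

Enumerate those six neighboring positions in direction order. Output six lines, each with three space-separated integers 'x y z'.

Answer: 13 -10 -3
13 -9 -4
12 -8 -4
11 -8 -3
11 -9 -2
12 -10 -2

Derivation:
Center: (12, -9, -3). Add each direction:
  D0: (12, -9, -3) + (1, -1, 0) = (13, -10, -3)
  D1: (12, -9, -3) + (1, 0, -1) = (13, -9, -4)
  D2: (12, -9, -3) + (0, 1, -1) = (12, -8, -4)
  D3: (12, -9, -3) + (-1, 1, 0) = (11, -8, -3)
  D4: (12, -9, -3) + (-1, 0, 1) = (11, -9, -2)
  D5: (12, -9, -3) + (0, -1, 1) = (12, -10, -2)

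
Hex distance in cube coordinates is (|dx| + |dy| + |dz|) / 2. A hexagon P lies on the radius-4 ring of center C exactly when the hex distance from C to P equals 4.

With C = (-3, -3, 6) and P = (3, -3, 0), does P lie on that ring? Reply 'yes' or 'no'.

|px - cx| = |3 - (-3)| = 6
|py - cy| = |-3 - (-3)| = 0
|pz - cz| = |0 - 6| = 6
distance = (6+0+6)/2 = 12/2 = 6
radius = 4; distance != radius -> no

Answer: no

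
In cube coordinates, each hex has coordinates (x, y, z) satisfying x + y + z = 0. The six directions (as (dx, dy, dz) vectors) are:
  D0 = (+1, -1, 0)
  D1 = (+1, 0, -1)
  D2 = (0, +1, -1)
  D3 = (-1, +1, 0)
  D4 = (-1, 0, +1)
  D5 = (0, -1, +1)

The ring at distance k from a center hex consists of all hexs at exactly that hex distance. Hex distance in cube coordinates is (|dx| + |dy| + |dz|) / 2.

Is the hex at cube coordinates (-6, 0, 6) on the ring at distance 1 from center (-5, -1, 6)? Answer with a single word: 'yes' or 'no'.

Answer: yes

Derivation:
|px - cx| = |-6 - (-5)| = 1
|py - cy| = |0 - (-1)| = 1
|pz - cz| = |6 - 6| = 0
distance = (1+1+0)/2 = 2/2 = 1
radius = 1; distance == radius -> yes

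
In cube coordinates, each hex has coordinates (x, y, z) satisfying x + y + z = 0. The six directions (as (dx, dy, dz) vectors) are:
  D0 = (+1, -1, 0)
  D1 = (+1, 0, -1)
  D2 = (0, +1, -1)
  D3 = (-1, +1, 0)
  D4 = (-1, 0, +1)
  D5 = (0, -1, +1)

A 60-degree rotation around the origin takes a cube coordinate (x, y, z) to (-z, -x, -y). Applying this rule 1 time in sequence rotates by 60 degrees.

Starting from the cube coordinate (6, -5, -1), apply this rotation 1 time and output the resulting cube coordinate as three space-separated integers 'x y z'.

Start: (6, -5, -1)
Step 1: (6, -5, -1) -> (-(-1), -(6), -(-5)) = (1, -6, 5)

Answer: 1 -6 5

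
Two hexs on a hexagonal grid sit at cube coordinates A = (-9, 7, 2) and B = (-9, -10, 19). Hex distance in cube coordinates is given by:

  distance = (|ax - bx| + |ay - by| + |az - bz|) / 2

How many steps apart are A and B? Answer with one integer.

Answer: 17

Derivation:
|ax - bx| = |-9 - (-9)| = 0
|ay - by| = |7 - (-10)| = 17
|az - bz| = |2 - 19| = 17
distance = (0 + 17 + 17) / 2 = 34 / 2 = 17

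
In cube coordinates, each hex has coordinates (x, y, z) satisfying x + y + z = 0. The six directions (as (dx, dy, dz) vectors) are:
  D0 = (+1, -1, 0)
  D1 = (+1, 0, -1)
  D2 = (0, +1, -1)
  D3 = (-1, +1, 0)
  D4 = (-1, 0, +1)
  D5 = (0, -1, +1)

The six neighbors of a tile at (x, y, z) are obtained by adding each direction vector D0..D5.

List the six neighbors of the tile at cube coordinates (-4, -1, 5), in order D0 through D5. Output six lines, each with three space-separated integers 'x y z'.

Center: (-4, -1, 5). Add each direction:
  D0: (-4, -1, 5) + (1, -1, 0) = (-3, -2, 5)
  D1: (-4, -1, 5) + (1, 0, -1) = (-3, -1, 4)
  D2: (-4, -1, 5) + (0, 1, -1) = (-4, 0, 4)
  D3: (-4, -1, 5) + (-1, 1, 0) = (-5, 0, 5)
  D4: (-4, -1, 5) + (-1, 0, 1) = (-5, -1, 6)
  D5: (-4, -1, 5) + (0, -1, 1) = (-4, -2, 6)

Answer: -3 -2 5
-3 -1 4
-4 0 4
-5 0 5
-5 -1 6
-4 -2 6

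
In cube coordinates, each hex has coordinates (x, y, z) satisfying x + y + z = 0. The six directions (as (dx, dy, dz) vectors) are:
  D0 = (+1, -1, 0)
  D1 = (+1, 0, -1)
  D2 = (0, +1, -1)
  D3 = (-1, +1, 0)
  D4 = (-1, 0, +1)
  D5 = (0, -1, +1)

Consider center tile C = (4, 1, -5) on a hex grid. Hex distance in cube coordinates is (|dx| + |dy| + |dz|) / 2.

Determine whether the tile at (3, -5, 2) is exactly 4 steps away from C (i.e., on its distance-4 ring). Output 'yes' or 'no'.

Answer: no

Derivation:
|px - cx| = |3 - 4| = 1
|py - cy| = |-5 - 1| = 6
|pz - cz| = |2 - (-5)| = 7
distance = (1+6+7)/2 = 14/2 = 7
radius = 4; distance != radius -> no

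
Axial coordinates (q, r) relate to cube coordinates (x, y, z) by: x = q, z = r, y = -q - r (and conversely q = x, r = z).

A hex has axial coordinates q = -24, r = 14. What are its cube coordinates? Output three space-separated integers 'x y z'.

Answer: -24 10 14

Derivation:
x = q = -24
z = r = 14
y = -x - z = -(-24) - (14) = 10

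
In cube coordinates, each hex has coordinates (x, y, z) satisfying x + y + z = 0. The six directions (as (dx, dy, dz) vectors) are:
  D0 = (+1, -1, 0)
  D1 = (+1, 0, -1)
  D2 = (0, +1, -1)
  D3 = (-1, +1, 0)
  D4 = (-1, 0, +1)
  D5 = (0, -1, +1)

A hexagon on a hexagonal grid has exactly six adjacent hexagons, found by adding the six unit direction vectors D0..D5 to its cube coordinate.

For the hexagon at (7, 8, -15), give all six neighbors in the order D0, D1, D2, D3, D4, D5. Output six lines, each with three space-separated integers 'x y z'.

Center: (7, 8, -15). Add each direction:
  D0: (7, 8, -15) + (1, -1, 0) = (8, 7, -15)
  D1: (7, 8, -15) + (1, 0, -1) = (8, 8, -16)
  D2: (7, 8, -15) + (0, 1, -1) = (7, 9, -16)
  D3: (7, 8, -15) + (-1, 1, 0) = (6, 9, -15)
  D4: (7, 8, -15) + (-1, 0, 1) = (6, 8, -14)
  D5: (7, 8, -15) + (0, -1, 1) = (7, 7, -14)

Answer: 8 7 -15
8 8 -16
7 9 -16
6 9 -15
6 8 -14
7 7 -14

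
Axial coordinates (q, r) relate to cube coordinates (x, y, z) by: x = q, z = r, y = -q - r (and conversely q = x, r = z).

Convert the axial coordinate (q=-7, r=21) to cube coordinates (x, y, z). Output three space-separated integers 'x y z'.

Answer: -7 -14 21

Derivation:
x = q = -7
z = r = 21
y = -x - z = -(-7) - (21) = -14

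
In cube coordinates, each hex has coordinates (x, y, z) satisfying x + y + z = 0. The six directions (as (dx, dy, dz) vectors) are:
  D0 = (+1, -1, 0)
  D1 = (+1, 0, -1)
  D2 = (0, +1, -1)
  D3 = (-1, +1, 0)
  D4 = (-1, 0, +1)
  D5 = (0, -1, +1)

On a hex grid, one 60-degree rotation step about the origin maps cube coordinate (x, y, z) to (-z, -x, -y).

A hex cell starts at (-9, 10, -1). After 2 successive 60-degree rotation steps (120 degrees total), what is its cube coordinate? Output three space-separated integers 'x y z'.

Start: (-9, 10, -1)
Step 1: (-9, 10, -1) -> (-(-1), -(-9), -(10)) = (1, 9, -10)
Step 2: (1, 9, -10) -> (-(-10), -(1), -(9)) = (10, -1, -9)

Answer: 10 -1 -9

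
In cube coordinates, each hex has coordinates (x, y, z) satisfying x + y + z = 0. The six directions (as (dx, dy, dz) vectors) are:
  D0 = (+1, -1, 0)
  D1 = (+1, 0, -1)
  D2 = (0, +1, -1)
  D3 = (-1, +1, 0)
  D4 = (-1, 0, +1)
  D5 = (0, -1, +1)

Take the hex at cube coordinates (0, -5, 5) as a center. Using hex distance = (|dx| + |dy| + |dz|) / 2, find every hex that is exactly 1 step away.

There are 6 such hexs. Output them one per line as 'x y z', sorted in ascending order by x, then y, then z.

Walk ring at distance 1 from (0, -5, 5):
Start at center + D4*1 = (-1, -5, 6)
  hex 0: (-1, -5, 6)
  hex 1: (0, -6, 6)
  hex 2: (1, -6, 5)
  hex 3: (1, -5, 4)
  hex 4: (0, -4, 4)
  hex 5: (-1, -4, 5)
Sorted: 6 hexes.

Answer: -1 -5 6
-1 -4 5
0 -6 6
0 -4 4
1 -6 5
1 -5 4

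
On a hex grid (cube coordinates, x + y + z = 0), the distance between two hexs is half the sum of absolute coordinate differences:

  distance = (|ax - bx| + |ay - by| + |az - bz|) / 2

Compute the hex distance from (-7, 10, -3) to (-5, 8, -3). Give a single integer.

Answer: 2

Derivation:
|ax - bx| = |-7 - (-5)| = 2
|ay - by| = |10 - 8| = 2
|az - bz| = |-3 - (-3)| = 0
distance = (2 + 2 + 0) / 2 = 4 / 2 = 2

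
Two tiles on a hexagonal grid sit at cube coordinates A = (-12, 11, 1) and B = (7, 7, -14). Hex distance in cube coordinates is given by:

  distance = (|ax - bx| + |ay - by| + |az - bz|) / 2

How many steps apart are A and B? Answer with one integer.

|ax - bx| = |-12 - 7| = 19
|ay - by| = |11 - 7| = 4
|az - bz| = |1 - (-14)| = 15
distance = (19 + 4 + 15) / 2 = 38 / 2 = 19

Answer: 19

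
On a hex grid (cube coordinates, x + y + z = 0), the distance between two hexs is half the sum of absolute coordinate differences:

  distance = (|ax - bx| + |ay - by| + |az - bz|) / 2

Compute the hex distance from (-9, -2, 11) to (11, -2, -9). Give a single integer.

Answer: 20

Derivation:
|ax - bx| = |-9 - 11| = 20
|ay - by| = |-2 - (-2)| = 0
|az - bz| = |11 - (-9)| = 20
distance = (20 + 0 + 20) / 2 = 40 / 2 = 20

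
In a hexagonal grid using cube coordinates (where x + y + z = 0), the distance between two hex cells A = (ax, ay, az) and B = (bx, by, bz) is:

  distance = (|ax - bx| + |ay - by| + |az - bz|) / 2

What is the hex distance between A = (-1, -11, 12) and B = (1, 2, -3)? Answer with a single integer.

Answer: 15

Derivation:
|ax - bx| = |-1 - 1| = 2
|ay - by| = |-11 - 2| = 13
|az - bz| = |12 - (-3)| = 15
distance = (2 + 13 + 15) / 2 = 30 / 2 = 15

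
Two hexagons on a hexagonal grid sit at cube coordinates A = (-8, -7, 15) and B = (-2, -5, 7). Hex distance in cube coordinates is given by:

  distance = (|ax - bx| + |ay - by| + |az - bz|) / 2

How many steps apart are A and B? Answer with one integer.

Answer: 8

Derivation:
|ax - bx| = |-8 - (-2)| = 6
|ay - by| = |-7 - (-5)| = 2
|az - bz| = |15 - 7| = 8
distance = (6 + 2 + 8) / 2 = 16 / 2 = 8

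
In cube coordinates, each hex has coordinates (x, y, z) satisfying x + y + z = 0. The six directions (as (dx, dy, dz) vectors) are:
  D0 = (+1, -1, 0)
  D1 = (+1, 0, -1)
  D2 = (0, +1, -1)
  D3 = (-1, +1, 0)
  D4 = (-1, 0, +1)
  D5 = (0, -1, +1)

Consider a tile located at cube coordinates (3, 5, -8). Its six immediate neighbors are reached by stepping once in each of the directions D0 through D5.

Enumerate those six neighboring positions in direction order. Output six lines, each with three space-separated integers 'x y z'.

Center: (3, 5, -8). Add each direction:
  D0: (3, 5, -8) + (1, -1, 0) = (4, 4, -8)
  D1: (3, 5, -8) + (1, 0, -1) = (4, 5, -9)
  D2: (3, 5, -8) + (0, 1, -1) = (3, 6, -9)
  D3: (3, 5, -8) + (-1, 1, 0) = (2, 6, -8)
  D4: (3, 5, -8) + (-1, 0, 1) = (2, 5, -7)
  D5: (3, 5, -8) + (0, -1, 1) = (3, 4, -7)

Answer: 4 4 -8
4 5 -9
3 6 -9
2 6 -8
2 5 -7
3 4 -7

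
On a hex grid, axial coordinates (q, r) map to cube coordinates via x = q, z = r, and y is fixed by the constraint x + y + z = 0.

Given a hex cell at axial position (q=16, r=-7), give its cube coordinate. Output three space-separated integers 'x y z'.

x = q = 16
z = r = -7
y = -x - z = -(16) - (-7) = -9

Answer: 16 -9 -7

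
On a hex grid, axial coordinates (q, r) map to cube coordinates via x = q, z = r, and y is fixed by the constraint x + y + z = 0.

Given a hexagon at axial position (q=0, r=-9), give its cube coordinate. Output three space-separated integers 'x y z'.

x = q = 0
z = r = -9
y = -x - z = -(0) - (-9) = 9

Answer: 0 9 -9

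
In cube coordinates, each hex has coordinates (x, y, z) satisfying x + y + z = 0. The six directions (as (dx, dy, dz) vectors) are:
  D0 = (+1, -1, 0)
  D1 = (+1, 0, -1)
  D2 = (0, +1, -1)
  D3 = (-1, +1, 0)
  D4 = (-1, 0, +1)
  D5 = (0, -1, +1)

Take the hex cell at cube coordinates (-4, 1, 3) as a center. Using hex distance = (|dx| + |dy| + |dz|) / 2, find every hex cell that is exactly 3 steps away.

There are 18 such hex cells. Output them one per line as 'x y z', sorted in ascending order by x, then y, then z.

Walk ring at distance 3 from (-4, 1, 3):
Start at center + D4*3 = (-7, 1, 6)
  hex 0: (-7, 1, 6)
  hex 1: (-6, 0, 6)
  hex 2: (-5, -1, 6)
  hex 3: (-4, -2, 6)
  hex 4: (-3, -2, 5)
  hex 5: (-2, -2, 4)
  hex 6: (-1, -2, 3)
  hex 7: (-1, -1, 2)
  hex 8: (-1, 0, 1)
  hex 9: (-1, 1, 0)
  hex 10: (-2, 2, 0)
  hex 11: (-3, 3, 0)
  hex 12: (-4, 4, 0)
  hex 13: (-5, 4, 1)
  hex 14: (-6, 4, 2)
  hex 15: (-7, 4, 3)
  hex 16: (-7, 3, 4)
  hex 17: (-7, 2, 5)
Sorted: 18 hexes.

Answer: -7 1 6
-7 2 5
-7 3 4
-7 4 3
-6 0 6
-6 4 2
-5 -1 6
-5 4 1
-4 -2 6
-4 4 0
-3 -2 5
-3 3 0
-2 -2 4
-2 2 0
-1 -2 3
-1 -1 2
-1 0 1
-1 1 0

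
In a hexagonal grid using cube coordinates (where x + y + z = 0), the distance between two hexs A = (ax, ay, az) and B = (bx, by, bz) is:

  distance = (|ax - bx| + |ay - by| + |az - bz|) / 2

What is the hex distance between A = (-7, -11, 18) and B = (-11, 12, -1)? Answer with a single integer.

Answer: 23

Derivation:
|ax - bx| = |-7 - (-11)| = 4
|ay - by| = |-11 - 12| = 23
|az - bz| = |18 - (-1)| = 19
distance = (4 + 23 + 19) / 2 = 46 / 2 = 23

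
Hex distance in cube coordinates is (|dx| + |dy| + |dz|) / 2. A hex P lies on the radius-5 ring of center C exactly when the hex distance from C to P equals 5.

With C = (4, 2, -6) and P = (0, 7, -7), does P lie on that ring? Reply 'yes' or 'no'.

Answer: yes

Derivation:
|px - cx| = |0 - 4| = 4
|py - cy| = |7 - 2| = 5
|pz - cz| = |-7 - (-6)| = 1
distance = (4+5+1)/2 = 10/2 = 5
radius = 5; distance == radius -> yes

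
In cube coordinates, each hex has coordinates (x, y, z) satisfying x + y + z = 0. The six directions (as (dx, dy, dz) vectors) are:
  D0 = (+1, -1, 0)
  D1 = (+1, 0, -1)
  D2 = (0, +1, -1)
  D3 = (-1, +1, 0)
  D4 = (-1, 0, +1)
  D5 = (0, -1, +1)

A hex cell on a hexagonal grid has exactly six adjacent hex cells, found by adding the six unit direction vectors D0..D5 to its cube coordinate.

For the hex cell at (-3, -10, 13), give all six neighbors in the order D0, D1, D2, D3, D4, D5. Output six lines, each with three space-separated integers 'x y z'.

Center: (-3, -10, 13). Add each direction:
  D0: (-3, -10, 13) + (1, -1, 0) = (-2, -11, 13)
  D1: (-3, -10, 13) + (1, 0, -1) = (-2, -10, 12)
  D2: (-3, -10, 13) + (0, 1, -1) = (-3, -9, 12)
  D3: (-3, -10, 13) + (-1, 1, 0) = (-4, -9, 13)
  D4: (-3, -10, 13) + (-1, 0, 1) = (-4, -10, 14)
  D5: (-3, -10, 13) + (0, -1, 1) = (-3, -11, 14)

Answer: -2 -11 13
-2 -10 12
-3 -9 12
-4 -9 13
-4 -10 14
-3 -11 14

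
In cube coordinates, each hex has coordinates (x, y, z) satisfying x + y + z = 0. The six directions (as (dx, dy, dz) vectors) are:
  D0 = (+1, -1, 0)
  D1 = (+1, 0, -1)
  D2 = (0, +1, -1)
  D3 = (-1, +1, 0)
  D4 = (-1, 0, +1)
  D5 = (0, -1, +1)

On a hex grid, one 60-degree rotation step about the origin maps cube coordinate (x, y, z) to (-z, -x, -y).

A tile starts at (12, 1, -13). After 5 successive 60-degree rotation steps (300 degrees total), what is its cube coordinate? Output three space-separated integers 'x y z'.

Answer: -1 13 -12

Derivation:
Start: (12, 1, -13)
Step 1: (12, 1, -13) -> (-(-13), -(12), -(1)) = (13, -12, -1)
Step 2: (13, -12, -1) -> (-(-1), -(13), -(-12)) = (1, -13, 12)
Step 3: (1, -13, 12) -> (-(12), -(1), -(-13)) = (-12, -1, 13)
Step 4: (-12, -1, 13) -> (-(13), -(-12), -(-1)) = (-13, 12, 1)
Step 5: (-13, 12, 1) -> (-(1), -(-13), -(12)) = (-1, 13, -12)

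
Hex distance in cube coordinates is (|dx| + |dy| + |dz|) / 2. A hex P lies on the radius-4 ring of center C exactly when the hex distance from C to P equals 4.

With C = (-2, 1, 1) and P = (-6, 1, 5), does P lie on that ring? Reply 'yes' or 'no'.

|px - cx| = |-6 - (-2)| = 4
|py - cy| = |1 - 1| = 0
|pz - cz| = |5 - 1| = 4
distance = (4+0+4)/2 = 8/2 = 4
radius = 4; distance == radius -> yes

Answer: yes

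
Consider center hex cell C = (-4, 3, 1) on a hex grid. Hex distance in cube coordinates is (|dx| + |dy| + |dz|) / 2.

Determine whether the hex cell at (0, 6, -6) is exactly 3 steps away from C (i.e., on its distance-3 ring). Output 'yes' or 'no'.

Answer: no

Derivation:
|px - cx| = |0 - (-4)| = 4
|py - cy| = |6 - 3| = 3
|pz - cz| = |-6 - 1| = 7
distance = (4+3+7)/2 = 14/2 = 7
radius = 3; distance != radius -> no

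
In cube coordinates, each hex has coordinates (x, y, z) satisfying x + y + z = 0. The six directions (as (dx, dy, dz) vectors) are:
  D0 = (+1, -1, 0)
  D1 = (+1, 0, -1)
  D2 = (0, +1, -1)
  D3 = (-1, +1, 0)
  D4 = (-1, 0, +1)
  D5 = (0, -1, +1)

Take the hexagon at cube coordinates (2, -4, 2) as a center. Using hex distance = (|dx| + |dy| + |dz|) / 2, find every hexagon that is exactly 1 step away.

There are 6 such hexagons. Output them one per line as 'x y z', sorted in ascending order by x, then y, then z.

Answer: 1 -4 3
1 -3 2
2 -5 3
2 -3 1
3 -5 2
3 -4 1

Derivation:
Walk ring at distance 1 from (2, -4, 2):
Start at center + D4*1 = (1, -4, 3)
  hex 0: (1, -4, 3)
  hex 1: (2, -5, 3)
  hex 2: (3, -5, 2)
  hex 3: (3, -4, 1)
  hex 4: (2, -3, 1)
  hex 5: (1, -3, 2)
Sorted: 6 hexes.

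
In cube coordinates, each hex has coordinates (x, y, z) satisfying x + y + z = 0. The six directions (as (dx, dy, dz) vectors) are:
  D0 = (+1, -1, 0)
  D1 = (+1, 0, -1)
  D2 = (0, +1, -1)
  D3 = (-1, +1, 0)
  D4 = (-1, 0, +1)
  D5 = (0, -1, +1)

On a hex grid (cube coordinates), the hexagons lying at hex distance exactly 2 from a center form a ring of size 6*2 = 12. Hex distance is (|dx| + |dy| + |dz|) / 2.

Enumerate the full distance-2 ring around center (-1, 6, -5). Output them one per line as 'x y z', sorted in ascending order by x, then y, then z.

Answer: -3 6 -3
-3 7 -4
-3 8 -5
-2 5 -3
-2 8 -6
-1 4 -3
-1 8 -7
0 4 -4
0 7 -7
1 4 -5
1 5 -6
1 6 -7

Derivation:
Walk ring at distance 2 from (-1, 6, -5):
Start at center + D4*2 = (-3, 6, -3)
  hex 0: (-3, 6, -3)
  hex 1: (-2, 5, -3)
  hex 2: (-1, 4, -3)
  hex 3: (0, 4, -4)
  hex 4: (1, 4, -5)
  hex 5: (1, 5, -6)
  hex 6: (1, 6, -7)
  hex 7: (0, 7, -7)
  hex 8: (-1, 8, -7)
  hex 9: (-2, 8, -6)
  hex 10: (-3, 8, -5)
  hex 11: (-3, 7, -4)
Sorted: 12 hexes.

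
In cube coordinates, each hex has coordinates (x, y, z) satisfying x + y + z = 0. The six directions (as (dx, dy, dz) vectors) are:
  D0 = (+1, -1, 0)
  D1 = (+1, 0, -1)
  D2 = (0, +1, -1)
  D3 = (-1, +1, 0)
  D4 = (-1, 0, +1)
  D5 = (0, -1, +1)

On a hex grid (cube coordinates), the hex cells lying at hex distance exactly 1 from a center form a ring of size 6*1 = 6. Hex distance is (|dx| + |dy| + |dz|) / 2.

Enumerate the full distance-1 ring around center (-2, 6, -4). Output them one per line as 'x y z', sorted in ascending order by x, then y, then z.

Walk ring at distance 1 from (-2, 6, -4):
Start at center + D4*1 = (-3, 6, -3)
  hex 0: (-3, 6, -3)
  hex 1: (-2, 5, -3)
  hex 2: (-1, 5, -4)
  hex 3: (-1, 6, -5)
  hex 4: (-2, 7, -5)
  hex 5: (-3, 7, -4)
Sorted: 6 hexes.

Answer: -3 6 -3
-3 7 -4
-2 5 -3
-2 7 -5
-1 5 -4
-1 6 -5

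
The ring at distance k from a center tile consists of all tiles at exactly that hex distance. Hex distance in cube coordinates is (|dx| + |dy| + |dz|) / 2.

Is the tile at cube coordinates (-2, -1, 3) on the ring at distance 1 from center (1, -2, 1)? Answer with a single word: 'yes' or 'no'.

Answer: no

Derivation:
|px - cx| = |-2 - 1| = 3
|py - cy| = |-1 - (-2)| = 1
|pz - cz| = |3 - 1| = 2
distance = (3+1+2)/2 = 6/2 = 3
radius = 1; distance != radius -> no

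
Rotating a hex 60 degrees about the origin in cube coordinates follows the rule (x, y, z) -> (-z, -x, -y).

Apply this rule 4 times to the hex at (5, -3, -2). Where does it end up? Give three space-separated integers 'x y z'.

Answer: -2 5 -3

Derivation:
Start: (5, -3, -2)
Step 1: (5, -3, -2) -> (-(-2), -(5), -(-3)) = (2, -5, 3)
Step 2: (2, -5, 3) -> (-(3), -(2), -(-5)) = (-3, -2, 5)
Step 3: (-3, -2, 5) -> (-(5), -(-3), -(-2)) = (-5, 3, 2)
Step 4: (-5, 3, 2) -> (-(2), -(-5), -(3)) = (-2, 5, -3)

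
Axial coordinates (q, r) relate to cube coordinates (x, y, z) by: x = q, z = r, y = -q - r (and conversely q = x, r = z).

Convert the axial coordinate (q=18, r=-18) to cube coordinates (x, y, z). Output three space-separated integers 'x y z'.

Answer: 18 0 -18

Derivation:
x = q = 18
z = r = -18
y = -x - z = -(18) - (-18) = 0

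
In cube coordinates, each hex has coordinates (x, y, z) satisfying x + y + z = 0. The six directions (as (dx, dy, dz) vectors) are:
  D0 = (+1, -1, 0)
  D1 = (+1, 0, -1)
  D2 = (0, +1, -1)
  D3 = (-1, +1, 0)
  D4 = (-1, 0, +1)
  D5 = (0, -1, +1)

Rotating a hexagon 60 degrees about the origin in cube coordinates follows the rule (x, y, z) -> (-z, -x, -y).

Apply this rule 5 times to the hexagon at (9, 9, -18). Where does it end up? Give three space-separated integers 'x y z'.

Start: (9, 9, -18)
Step 1: (9, 9, -18) -> (-(-18), -(9), -(9)) = (18, -9, -9)
Step 2: (18, -9, -9) -> (-(-9), -(18), -(-9)) = (9, -18, 9)
Step 3: (9, -18, 9) -> (-(9), -(9), -(-18)) = (-9, -9, 18)
Step 4: (-9, -9, 18) -> (-(18), -(-9), -(-9)) = (-18, 9, 9)
Step 5: (-18, 9, 9) -> (-(9), -(-18), -(9)) = (-9, 18, -9)

Answer: -9 18 -9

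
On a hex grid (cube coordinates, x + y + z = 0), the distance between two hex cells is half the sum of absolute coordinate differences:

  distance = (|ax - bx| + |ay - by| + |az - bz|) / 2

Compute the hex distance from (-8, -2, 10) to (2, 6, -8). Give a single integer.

|ax - bx| = |-8 - 2| = 10
|ay - by| = |-2 - 6| = 8
|az - bz| = |10 - (-8)| = 18
distance = (10 + 8 + 18) / 2 = 36 / 2 = 18

Answer: 18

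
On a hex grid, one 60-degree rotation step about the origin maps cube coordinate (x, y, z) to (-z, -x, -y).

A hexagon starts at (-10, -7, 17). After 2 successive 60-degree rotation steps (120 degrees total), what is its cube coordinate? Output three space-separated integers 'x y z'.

Answer: -7 17 -10

Derivation:
Start: (-10, -7, 17)
Step 1: (-10, -7, 17) -> (-(17), -(-10), -(-7)) = (-17, 10, 7)
Step 2: (-17, 10, 7) -> (-(7), -(-17), -(10)) = (-7, 17, -10)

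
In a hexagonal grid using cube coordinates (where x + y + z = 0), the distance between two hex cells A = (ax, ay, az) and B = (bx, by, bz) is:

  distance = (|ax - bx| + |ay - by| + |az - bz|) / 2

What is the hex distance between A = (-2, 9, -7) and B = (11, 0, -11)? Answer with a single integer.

|ax - bx| = |-2 - 11| = 13
|ay - by| = |9 - 0| = 9
|az - bz| = |-7 - (-11)| = 4
distance = (13 + 9 + 4) / 2 = 26 / 2 = 13

Answer: 13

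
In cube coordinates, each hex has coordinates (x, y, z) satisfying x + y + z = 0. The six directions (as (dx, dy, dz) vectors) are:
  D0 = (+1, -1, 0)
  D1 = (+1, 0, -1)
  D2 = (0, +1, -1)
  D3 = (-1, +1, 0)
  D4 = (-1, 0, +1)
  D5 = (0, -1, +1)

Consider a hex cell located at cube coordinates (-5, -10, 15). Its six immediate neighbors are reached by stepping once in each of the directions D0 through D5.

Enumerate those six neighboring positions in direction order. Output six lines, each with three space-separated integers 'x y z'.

Center: (-5, -10, 15). Add each direction:
  D0: (-5, -10, 15) + (1, -1, 0) = (-4, -11, 15)
  D1: (-5, -10, 15) + (1, 0, -1) = (-4, -10, 14)
  D2: (-5, -10, 15) + (0, 1, -1) = (-5, -9, 14)
  D3: (-5, -10, 15) + (-1, 1, 0) = (-6, -9, 15)
  D4: (-5, -10, 15) + (-1, 0, 1) = (-6, -10, 16)
  D5: (-5, -10, 15) + (0, -1, 1) = (-5, -11, 16)

Answer: -4 -11 15
-4 -10 14
-5 -9 14
-6 -9 15
-6 -10 16
-5 -11 16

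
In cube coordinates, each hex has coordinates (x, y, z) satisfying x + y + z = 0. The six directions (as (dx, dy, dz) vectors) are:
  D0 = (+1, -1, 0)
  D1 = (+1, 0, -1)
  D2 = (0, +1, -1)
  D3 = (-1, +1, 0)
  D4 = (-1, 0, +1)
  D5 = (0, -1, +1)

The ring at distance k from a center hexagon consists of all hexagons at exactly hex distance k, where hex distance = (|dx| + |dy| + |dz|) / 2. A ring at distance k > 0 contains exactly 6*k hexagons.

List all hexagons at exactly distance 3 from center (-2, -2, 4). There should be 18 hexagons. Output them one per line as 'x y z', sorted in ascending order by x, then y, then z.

Walk ring at distance 3 from (-2, -2, 4):
Start at center + D4*3 = (-5, -2, 7)
  hex 0: (-5, -2, 7)
  hex 1: (-4, -3, 7)
  hex 2: (-3, -4, 7)
  hex 3: (-2, -5, 7)
  hex 4: (-1, -5, 6)
  hex 5: (0, -5, 5)
  hex 6: (1, -5, 4)
  hex 7: (1, -4, 3)
  hex 8: (1, -3, 2)
  hex 9: (1, -2, 1)
  hex 10: (0, -1, 1)
  hex 11: (-1, 0, 1)
  hex 12: (-2, 1, 1)
  hex 13: (-3, 1, 2)
  hex 14: (-4, 1, 3)
  hex 15: (-5, 1, 4)
  hex 16: (-5, 0, 5)
  hex 17: (-5, -1, 6)
Sorted: 18 hexes.

Answer: -5 -2 7
-5 -1 6
-5 0 5
-5 1 4
-4 -3 7
-4 1 3
-3 -4 7
-3 1 2
-2 -5 7
-2 1 1
-1 -5 6
-1 0 1
0 -5 5
0 -1 1
1 -5 4
1 -4 3
1 -3 2
1 -2 1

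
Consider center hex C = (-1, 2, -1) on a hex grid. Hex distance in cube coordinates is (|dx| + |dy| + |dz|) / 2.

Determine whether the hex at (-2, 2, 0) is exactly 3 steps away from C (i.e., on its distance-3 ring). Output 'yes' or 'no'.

Answer: no

Derivation:
|px - cx| = |-2 - (-1)| = 1
|py - cy| = |2 - 2| = 0
|pz - cz| = |0 - (-1)| = 1
distance = (1+0+1)/2 = 2/2 = 1
radius = 3; distance != radius -> no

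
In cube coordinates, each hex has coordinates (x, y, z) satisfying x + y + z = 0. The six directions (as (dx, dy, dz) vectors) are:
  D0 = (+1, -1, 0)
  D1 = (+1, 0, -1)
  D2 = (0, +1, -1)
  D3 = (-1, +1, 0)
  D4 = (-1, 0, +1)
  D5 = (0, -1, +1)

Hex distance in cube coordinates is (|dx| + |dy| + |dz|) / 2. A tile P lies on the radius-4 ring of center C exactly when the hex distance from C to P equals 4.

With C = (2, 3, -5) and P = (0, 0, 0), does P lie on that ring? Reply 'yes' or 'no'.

Answer: no

Derivation:
|px - cx| = |0 - 2| = 2
|py - cy| = |0 - 3| = 3
|pz - cz| = |0 - (-5)| = 5
distance = (2+3+5)/2 = 10/2 = 5
radius = 4; distance != radius -> no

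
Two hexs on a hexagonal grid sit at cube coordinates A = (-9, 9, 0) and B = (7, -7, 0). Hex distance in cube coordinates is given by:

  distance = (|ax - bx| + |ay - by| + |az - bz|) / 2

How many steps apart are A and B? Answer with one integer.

|ax - bx| = |-9 - 7| = 16
|ay - by| = |9 - (-7)| = 16
|az - bz| = |0 - 0| = 0
distance = (16 + 16 + 0) / 2 = 32 / 2 = 16

Answer: 16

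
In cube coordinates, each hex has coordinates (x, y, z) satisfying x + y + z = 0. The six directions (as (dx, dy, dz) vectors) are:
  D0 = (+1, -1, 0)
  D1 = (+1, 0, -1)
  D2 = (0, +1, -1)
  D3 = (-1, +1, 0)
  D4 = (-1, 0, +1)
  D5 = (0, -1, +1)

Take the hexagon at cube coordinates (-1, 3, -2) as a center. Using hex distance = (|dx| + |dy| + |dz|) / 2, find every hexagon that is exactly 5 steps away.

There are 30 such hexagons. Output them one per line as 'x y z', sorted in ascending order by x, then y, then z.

Answer: -6 3 3
-6 4 2
-6 5 1
-6 6 0
-6 7 -1
-6 8 -2
-5 2 3
-5 8 -3
-4 1 3
-4 8 -4
-3 0 3
-3 8 -5
-2 -1 3
-2 8 -6
-1 -2 3
-1 8 -7
0 -2 2
0 7 -7
1 -2 1
1 6 -7
2 -2 0
2 5 -7
3 -2 -1
3 4 -7
4 -2 -2
4 -1 -3
4 0 -4
4 1 -5
4 2 -6
4 3 -7

Derivation:
Walk ring at distance 5 from (-1, 3, -2):
Start at center + D4*5 = (-6, 3, 3)
  hex 0: (-6, 3, 3)
  hex 1: (-5, 2, 3)
  hex 2: (-4, 1, 3)
  hex 3: (-3, 0, 3)
  hex 4: (-2, -1, 3)
  hex 5: (-1, -2, 3)
  hex 6: (0, -2, 2)
  hex 7: (1, -2, 1)
  hex 8: (2, -2, 0)
  hex 9: (3, -2, -1)
  hex 10: (4, -2, -2)
  hex 11: (4, -1, -3)
  hex 12: (4, 0, -4)
  hex 13: (4, 1, -5)
  hex 14: (4, 2, -6)
  hex 15: (4, 3, -7)
  hex 16: (3, 4, -7)
  hex 17: (2, 5, -7)
  hex 18: (1, 6, -7)
  hex 19: (0, 7, -7)
  hex 20: (-1, 8, -7)
  hex 21: (-2, 8, -6)
  hex 22: (-3, 8, -5)
  hex 23: (-4, 8, -4)
  hex 24: (-5, 8, -3)
  hex 25: (-6, 8, -2)
  hex 26: (-6, 7, -1)
  hex 27: (-6, 6, 0)
  hex 28: (-6, 5, 1)
  hex 29: (-6, 4, 2)
Sorted: 30 hexes.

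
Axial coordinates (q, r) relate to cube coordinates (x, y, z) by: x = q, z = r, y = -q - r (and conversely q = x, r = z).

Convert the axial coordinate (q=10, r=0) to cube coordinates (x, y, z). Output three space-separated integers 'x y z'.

Answer: 10 -10 0

Derivation:
x = q = 10
z = r = 0
y = -x - z = -(10) - (0) = -10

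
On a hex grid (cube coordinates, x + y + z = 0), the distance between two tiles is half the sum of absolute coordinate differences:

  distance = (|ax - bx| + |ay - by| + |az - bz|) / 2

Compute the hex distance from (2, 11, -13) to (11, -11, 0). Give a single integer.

|ax - bx| = |2 - 11| = 9
|ay - by| = |11 - (-11)| = 22
|az - bz| = |-13 - 0| = 13
distance = (9 + 22 + 13) / 2 = 44 / 2 = 22

Answer: 22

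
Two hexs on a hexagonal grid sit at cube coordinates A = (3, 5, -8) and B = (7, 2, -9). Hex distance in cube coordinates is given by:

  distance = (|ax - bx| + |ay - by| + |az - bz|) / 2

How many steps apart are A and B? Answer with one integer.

Answer: 4

Derivation:
|ax - bx| = |3 - 7| = 4
|ay - by| = |5 - 2| = 3
|az - bz| = |-8 - (-9)| = 1
distance = (4 + 3 + 1) / 2 = 8 / 2 = 4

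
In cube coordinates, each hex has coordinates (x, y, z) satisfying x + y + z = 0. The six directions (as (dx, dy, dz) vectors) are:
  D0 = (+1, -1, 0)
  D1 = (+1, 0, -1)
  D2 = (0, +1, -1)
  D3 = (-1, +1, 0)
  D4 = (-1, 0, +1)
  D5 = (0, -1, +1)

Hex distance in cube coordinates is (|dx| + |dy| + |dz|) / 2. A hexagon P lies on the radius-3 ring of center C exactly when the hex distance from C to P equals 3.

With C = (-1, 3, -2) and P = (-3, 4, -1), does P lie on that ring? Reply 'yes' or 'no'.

Answer: no

Derivation:
|px - cx| = |-3 - (-1)| = 2
|py - cy| = |4 - 3| = 1
|pz - cz| = |-1 - (-2)| = 1
distance = (2+1+1)/2 = 4/2 = 2
radius = 3; distance != radius -> no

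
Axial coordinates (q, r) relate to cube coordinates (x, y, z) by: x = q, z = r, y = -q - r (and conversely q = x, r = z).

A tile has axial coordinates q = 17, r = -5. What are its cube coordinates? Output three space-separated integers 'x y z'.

Answer: 17 -12 -5

Derivation:
x = q = 17
z = r = -5
y = -x - z = -(17) - (-5) = -12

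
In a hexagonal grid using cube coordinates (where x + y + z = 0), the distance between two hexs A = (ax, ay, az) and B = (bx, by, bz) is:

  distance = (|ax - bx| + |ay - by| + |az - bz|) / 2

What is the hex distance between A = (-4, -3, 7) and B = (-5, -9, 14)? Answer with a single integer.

|ax - bx| = |-4 - (-5)| = 1
|ay - by| = |-3 - (-9)| = 6
|az - bz| = |7 - 14| = 7
distance = (1 + 6 + 7) / 2 = 14 / 2 = 7

Answer: 7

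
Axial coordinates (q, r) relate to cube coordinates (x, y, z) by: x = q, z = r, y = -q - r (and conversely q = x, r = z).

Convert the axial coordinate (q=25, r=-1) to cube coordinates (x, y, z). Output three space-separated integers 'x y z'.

Answer: 25 -24 -1

Derivation:
x = q = 25
z = r = -1
y = -x - z = -(25) - (-1) = -24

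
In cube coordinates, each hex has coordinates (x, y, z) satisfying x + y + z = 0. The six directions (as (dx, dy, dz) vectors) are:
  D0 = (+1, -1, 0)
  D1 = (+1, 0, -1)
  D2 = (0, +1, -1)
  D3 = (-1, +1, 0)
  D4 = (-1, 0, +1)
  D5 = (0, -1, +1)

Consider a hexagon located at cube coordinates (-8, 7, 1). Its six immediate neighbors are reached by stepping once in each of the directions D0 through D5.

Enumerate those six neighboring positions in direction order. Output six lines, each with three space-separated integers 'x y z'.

Center: (-8, 7, 1). Add each direction:
  D0: (-8, 7, 1) + (1, -1, 0) = (-7, 6, 1)
  D1: (-8, 7, 1) + (1, 0, -1) = (-7, 7, 0)
  D2: (-8, 7, 1) + (0, 1, -1) = (-8, 8, 0)
  D3: (-8, 7, 1) + (-1, 1, 0) = (-9, 8, 1)
  D4: (-8, 7, 1) + (-1, 0, 1) = (-9, 7, 2)
  D5: (-8, 7, 1) + (0, -1, 1) = (-8, 6, 2)

Answer: -7 6 1
-7 7 0
-8 8 0
-9 8 1
-9 7 2
-8 6 2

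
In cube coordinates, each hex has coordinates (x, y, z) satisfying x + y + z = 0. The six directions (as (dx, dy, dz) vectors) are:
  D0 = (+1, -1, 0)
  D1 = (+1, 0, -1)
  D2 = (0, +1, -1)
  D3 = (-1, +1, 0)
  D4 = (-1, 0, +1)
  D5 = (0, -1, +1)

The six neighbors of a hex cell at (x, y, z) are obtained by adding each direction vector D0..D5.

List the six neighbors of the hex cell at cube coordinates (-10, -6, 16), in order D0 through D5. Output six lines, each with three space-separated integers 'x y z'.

Center: (-10, -6, 16). Add each direction:
  D0: (-10, -6, 16) + (1, -1, 0) = (-9, -7, 16)
  D1: (-10, -6, 16) + (1, 0, -1) = (-9, -6, 15)
  D2: (-10, -6, 16) + (0, 1, -1) = (-10, -5, 15)
  D3: (-10, -6, 16) + (-1, 1, 0) = (-11, -5, 16)
  D4: (-10, -6, 16) + (-1, 0, 1) = (-11, -6, 17)
  D5: (-10, -6, 16) + (0, -1, 1) = (-10, -7, 17)

Answer: -9 -7 16
-9 -6 15
-10 -5 15
-11 -5 16
-11 -6 17
-10 -7 17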